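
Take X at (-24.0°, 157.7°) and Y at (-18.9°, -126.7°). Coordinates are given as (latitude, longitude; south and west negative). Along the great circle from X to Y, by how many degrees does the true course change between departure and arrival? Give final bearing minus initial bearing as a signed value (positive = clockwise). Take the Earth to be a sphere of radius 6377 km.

Initial bearing θ₁ = atan2(sin Δλ cos φ₂, cos φ₁ sin φ₂ − sin φ₁ cos φ₂ cos Δλ) = 102.32°
Final bearing θ₂ = (initial bearing from the destination back to the start) + 180° = 70.62°
Δθ = θ₂ − θ₁ = -31.7°

-31.7°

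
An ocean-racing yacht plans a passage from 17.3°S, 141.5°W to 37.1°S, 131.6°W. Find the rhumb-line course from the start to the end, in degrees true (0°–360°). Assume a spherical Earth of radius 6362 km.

156.2°

Δψ = ln[tan(π/4+φ₂/2)/tan(π/4+φ₁/2)] = -0.3915
Δλ = +0.1728 rad (taken the short way round)
course = atan2(Δλ, Δψ) = 156.19°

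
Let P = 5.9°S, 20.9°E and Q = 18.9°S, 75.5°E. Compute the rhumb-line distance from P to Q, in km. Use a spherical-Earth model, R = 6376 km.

6094 km

Rhumb course C = atan2(Δλ, Δψ) with Δψ = ln[tan(π/4+φ₂/2)/tan(π/4+φ₁/2)] = -0.2329, Δλ = +0.9529 → C = 103.73°
d = R·|Δφ| / |cos C| = 6376·0.22689 / 0.23737 = 6094 km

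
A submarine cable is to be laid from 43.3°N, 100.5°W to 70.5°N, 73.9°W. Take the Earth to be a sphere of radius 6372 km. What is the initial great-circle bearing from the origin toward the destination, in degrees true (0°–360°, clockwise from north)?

N = sin Δλ·cos φ₂ = +0.1495;  D = cos φ₁ sin φ₂ − sin φ₁ cos φ₂ cos Δλ = +0.4813
initial course = atan2(N, D) = 17.25°

17.3°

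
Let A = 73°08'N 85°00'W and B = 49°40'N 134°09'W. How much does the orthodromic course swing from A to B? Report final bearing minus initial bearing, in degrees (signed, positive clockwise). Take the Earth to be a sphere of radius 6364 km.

At departure: θ₁ = atan2(sin Δλ cos φ₂, cos φ₁ sin φ₂ − sin φ₁ cos φ₂ cos Δλ) = 249.41°
At arrival: θ₂ = atan2(sin Δλ cos φ₁, −cos φ₂ sin φ₁ + sin φ₂ cos φ₁ cos Δλ) = 204.81°
Δθ = θ₂ − θ₁ = -44.6°

-44.6°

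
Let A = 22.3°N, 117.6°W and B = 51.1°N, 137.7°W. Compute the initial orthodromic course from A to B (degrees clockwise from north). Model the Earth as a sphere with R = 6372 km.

336.5°

N = sin Δλ·cos φ₂ = -0.2158;  D = cos φ₁ sin φ₂ − sin φ₁ cos φ₂ cos Δλ = +0.4963
initial course = atan2(N, D) = 336.50°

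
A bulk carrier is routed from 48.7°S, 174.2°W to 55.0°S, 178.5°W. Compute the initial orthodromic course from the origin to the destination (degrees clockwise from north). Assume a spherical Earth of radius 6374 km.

201.2°

θ = atan2( sin Δλ·cos φ₂ ,  cos φ₁ sin φ₂ − sin φ₁ cos φ₂ cos Δλ )
  = atan2(-0.0430, -0.1109) = 201.19°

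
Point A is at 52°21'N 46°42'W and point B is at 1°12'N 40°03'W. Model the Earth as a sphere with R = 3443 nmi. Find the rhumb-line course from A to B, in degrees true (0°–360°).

Meridional parts: M(φ₁)=+1.0761, M(φ₂)=+0.0209 → ΔM = -1.0552;  Δλ = +0.1161 rad
tan C = Δλ / ΔM = -0.1100 → C = 173.72°

173.7°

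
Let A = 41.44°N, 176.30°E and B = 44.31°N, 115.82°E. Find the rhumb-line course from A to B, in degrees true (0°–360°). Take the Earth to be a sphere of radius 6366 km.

273.7°

Δψ = ln[tan(π/4+φ₂/2)/tan(π/4+φ₁/2)] = +0.0684
Δλ = -1.0556 rad (taken the short way round)
course = atan2(Δλ, Δψ) = 273.71°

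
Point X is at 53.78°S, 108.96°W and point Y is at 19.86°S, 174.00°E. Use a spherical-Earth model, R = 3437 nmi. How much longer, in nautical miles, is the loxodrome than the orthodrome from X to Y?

Great circle: cos σ = sin φ₁ sin φ₂ + cos φ₁ cos φ₂ cos Δλ,  σ = 1.1607 rad → d_gc = 3989.3 nmi
Rhumb line: Δψ = +0.7639, q = Δφ/Δψ = 0.7750, d_rh = R√(Δφ²+q²Δλ²) = 4119.3 nmi
Excess = 4119.3 − 3989.3 = 130.0 ≈ 130 nmi

130 nmi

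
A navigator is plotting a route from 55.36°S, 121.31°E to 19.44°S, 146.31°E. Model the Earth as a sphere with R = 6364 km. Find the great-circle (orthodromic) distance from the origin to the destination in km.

cos σ = sin φ₁ sin φ₂ + cos φ₁ cos φ₂ cos Δλ
      = sin(-55.36°)sin(-19.44°) + cos(-55.36°)cos(-19.44°)cos(25.00°) = 0.7596
σ = 40.570° → d = Rσ = 6364·0.70807 = 4506 km

4506 km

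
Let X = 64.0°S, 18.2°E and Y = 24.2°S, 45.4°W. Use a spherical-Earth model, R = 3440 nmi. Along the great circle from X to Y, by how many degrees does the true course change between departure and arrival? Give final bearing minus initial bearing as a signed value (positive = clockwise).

At departure: θ₁ = atan2(sin Δλ cos φ₂, cos φ₁ sin φ₂ − sin φ₁ cos φ₂ cos Δλ) = 282.75°
At arrival: θ₂ = atan2(sin Δλ cos φ₁, −cos φ₂ sin φ₁ + sin φ₂ cos φ₁ cos Δλ) = 332.05°
Δθ = θ₂ − θ₁ = +49.3°

+49.3°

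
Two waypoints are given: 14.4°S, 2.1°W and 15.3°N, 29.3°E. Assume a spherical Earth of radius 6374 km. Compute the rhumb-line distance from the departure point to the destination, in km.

Δψ = ln[tan(π/4+φ₂/2)/tan(π/4+φ₁/2)] = +0.5243;  Δφ = +0.5184 rad,  Δλ = +0.5480 rad
q = Δφ/Δψ = 0.9887
d = R·√(Δφ² + q²Δλ²) = 6374·0.74986 = 4780 km

4780 km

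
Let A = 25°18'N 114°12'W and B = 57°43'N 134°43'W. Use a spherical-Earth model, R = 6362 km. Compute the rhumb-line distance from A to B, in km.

3958 km

Rhumb course C = atan2(Δλ, Δψ) with Δψ = ln[tan(π/4+φ₂/2)/tan(π/4+φ₁/2)] = +0.7832, Δλ = -0.3581 → C = 335.43°
d = R·|Δφ| / |cos C| = 6362·0.56578 / 0.90945 = 3958 km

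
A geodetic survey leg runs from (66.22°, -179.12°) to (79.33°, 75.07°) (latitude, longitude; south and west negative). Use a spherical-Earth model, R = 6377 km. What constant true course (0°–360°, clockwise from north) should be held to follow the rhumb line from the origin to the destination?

293.8°

Meridional parts: M(φ₁)=+1.5580, M(φ₂)=+2.3710 → ΔM = +0.8130;  Δλ = -1.8467 rad
tan C = Δλ / ΔM = -2.2715 → C = 293.76°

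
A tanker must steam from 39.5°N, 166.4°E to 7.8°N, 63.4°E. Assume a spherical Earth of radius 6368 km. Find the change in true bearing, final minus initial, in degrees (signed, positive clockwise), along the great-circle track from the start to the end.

At departure: θ₁ = atan2(sin Δλ cos φ₂, cos φ₁ sin φ₂ − sin φ₁ cos φ₂ cos Δλ) = 284.32°
At arrival: θ₂ = atan2(sin Δλ cos φ₁, −cos φ₂ sin φ₁ + sin φ₂ cos φ₁ cos Δλ) = 228.99°
Δθ = θ₂ − θ₁ = -55.3°

-55.3°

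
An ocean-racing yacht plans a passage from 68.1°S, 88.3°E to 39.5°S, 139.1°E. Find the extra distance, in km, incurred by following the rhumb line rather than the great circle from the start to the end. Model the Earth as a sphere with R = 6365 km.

99 km

Great circle: cos σ = sin φ₁ sin φ₂ + cos φ₁ cos φ₂ cos Δλ,  σ = 0.6887 rad → d_gc = 4383.5 km
Rhumb line: Δψ = +0.8910, q = Δφ/Δψ = 0.5602, d_rh = R√(Δφ²+q²Δλ²) = 4482.1 km
Excess = 4482.1 − 4383.5 = 98.6 ≈ 99 km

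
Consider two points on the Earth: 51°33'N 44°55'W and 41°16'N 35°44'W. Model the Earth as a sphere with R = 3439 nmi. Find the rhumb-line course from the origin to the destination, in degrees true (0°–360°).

Δψ = ln[tan(π/4+φ₂/2)/tan(π/4+φ₁/2)] = -0.2614
Δλ = +0.1603 rad (taken the short way round)
course = atan2(Δλ, Δψ) = 148.49°

148.5°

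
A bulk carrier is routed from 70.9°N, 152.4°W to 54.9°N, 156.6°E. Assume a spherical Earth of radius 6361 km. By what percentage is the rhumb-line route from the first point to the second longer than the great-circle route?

Great circle: σ = 0.4701 rad → d_gc = Rσ = 2990.4 km
Rhumb: Δφ = -0.2793, Δλ = -0.8901, Δψ = -0.6312, q = Δφ/Δψ = 0.4424 → d_rh = R√(Δφ²+q²Δλ²) = 3071.0 km
Excess = (3071.0 − 2990.4) / 2990.4 = 80.6 / 2990.4 = 2.70% ≈ 2.7%

2.7%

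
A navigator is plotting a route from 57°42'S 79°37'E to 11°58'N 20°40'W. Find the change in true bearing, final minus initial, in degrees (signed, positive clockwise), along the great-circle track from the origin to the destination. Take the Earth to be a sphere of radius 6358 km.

At departure: θ₁ = atan2(sin Δλ cos φ₂, cos φ₁ sin φ₂ − sin φ₁ cos φ₂ cos Δλ) = 267.81°
At arrival: θ₂ = atan2(sin Δλ cos φ₁, −cos φ₂ sin φ₁ + sin φ₂ cos φ₁ cos Δλ) = 326.92°
Δθ = θ₂ − θ₁ = +59.1°

+59.1°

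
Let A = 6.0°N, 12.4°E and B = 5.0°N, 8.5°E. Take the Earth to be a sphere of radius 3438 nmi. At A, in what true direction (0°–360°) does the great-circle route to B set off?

N = sin Δλ·cos φ₂ = -0.0678;  D = cos φ₁ sin φ₂ − sin φ₁ cos φ₂ cos Δλ = -0.0172
initial course = atan2(N, D) = 255.75°

255.7°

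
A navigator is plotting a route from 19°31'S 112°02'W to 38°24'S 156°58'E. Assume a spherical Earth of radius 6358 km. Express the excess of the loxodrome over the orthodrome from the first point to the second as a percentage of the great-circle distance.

3.2%

Great circle: σ = 1.3749 rad → d_gc = Rσ = 8741.8 km
Rhumb: Δφ = -0.3296, Δλ = -1.5882, Δψ = -0.3795, q = Δφ/Δψ = 0.8685 → d_rh = R√(Δφ²+q²Δλ²) = 9017.5 km
Excess = (9017.5 − 8741.8) / 8741.8 = 275.7 / 8741.8 = 3.154% ≈ 3.2%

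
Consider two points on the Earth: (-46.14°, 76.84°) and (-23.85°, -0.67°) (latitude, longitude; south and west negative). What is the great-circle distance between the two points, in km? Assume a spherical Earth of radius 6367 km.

cos σ = sin φ₁ sin φ₂ + cos φ₁ cos φ₂ cos Δλ
      = sin(-46.14°)sin(-23.85°) + cos(-46.14°)cos(-23.85°)cos(-77.51°) = 0.4286
σ = 64.621° → d = Rσ = 6367·1.12785 = 7181 km

7181 km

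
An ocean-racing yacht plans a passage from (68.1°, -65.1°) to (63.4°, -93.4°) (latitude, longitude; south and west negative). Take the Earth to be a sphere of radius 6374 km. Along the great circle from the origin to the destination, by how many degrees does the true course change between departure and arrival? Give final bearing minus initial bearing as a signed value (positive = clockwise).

-25.9°

At departure: θ₁ = atan2(sin Δλ cos φ₂, cos φ₁ sin φ₂ − sin φ₁ cos φ₂ cos Δλ) = 261.35°
At arrival: θ₂ = atan2(sin Δλ cos φ₁, −cos φ₂ sin φ₁ + sin φ₂ cos φ₁ cos Δλ) = 235.44°
Δθ = θ₂ − θ₁ = -25.9°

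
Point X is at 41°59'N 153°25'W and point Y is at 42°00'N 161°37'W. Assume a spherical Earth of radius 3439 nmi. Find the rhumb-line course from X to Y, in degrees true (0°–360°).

270.2°

Δψ = ln[tan(π/4+φ₂/2)/tan(π/4+φ₁/2)] = +0.0004
Δλ = -0.1431 rad (taken the short way round)
course = atan2(Δλ, Δψ) = 270.16°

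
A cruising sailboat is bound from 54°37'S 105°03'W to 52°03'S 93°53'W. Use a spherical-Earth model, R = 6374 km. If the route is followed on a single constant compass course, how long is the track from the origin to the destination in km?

795 km

Δψ = ln[tan(π/4+φ₂/2)/tan(π/4+φ₁/2)] = +0.0750;  Δφ = +0.0448 rad,  Δλ = +0.1949 rad
q = Δφ/Δψ = 0.5969
d = R·√(Δφ² + q²Δλ²) = 6374·0.12467 = 795 km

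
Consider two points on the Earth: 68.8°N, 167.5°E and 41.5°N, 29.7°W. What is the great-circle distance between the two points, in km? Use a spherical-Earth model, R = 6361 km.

cos σ = sin φ₁ sin φ₂ + cos φ₁ cos φ₂ cos Δλ
      = sin(68.80°)sin(41.50°) + cos(68.80°)cos(41.50°)cos(162.80°) = 0.3590
σ = 68.958° → d = Rσ = 6361·1.20355 = 7656 km

7656 km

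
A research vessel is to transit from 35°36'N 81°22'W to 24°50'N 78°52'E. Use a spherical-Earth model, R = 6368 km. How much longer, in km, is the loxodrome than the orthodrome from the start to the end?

Great circle: cos σ = sin φ₁ sin φ₂ + cos φ₁ cos φ₂ cos Δλ,  σ = 2.0375 rad → d_gc = 12974.9 km
Rhumb line: Δψ = -0.2180, q = Δφ/Δψ = 0.8620, d_rh = R√(Δφ²+q²Δλ²) = 15397.5 km
Excess = 15397.5 − 12974.9 = 2422.6 ≈ 2423 km

2423 km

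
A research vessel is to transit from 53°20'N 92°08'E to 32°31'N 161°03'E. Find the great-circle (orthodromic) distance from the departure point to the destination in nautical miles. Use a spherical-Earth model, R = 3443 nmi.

cos σ = sin φ₁ sin φ₂ + cos φ₁ cos φ₂ cos Δλ
      = sin(53.33°)sin(32.52°) + cos(53.33°)cos(32.52°)cos(68.92°) = 0.6123
σ = 52.243° → d = Rσ = 3443·0.91181 = 3139 nmi

3139 nmi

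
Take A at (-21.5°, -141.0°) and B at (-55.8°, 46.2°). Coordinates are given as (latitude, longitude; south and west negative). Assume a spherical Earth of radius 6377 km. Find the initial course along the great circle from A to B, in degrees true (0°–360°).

N = sin Δλ·cos φ₂ = -0.0704;  D = cos φ₁ sin φ₂ − sin φ₁ cos φ₂ cos Δλ = -0.9739
initial course = atan2(N, D) = 184.14°

184.1°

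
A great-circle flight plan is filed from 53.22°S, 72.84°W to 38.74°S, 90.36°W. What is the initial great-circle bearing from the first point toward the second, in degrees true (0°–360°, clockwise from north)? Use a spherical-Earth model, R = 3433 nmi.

313.3°

θ = atan2( sin Δλ·cos φ₂ ,  cos φ₁ sin φ₂ − sin φ₁ cos φ₂ cos Δλ )
  = atan2(-0.2348, +0.2211) = 313.27°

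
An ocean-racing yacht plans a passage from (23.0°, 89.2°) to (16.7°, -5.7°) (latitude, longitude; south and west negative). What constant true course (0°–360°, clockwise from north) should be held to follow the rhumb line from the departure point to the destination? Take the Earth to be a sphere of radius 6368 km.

Δψ = ln[tan(π/4+φ₂/2)/tan(π/4+φ₁/2)] = -0.1170
Δλ = -1.6563 rad (taken the short way round)
course = atan2(Δλ, Δψ) = 265.96°

266.0°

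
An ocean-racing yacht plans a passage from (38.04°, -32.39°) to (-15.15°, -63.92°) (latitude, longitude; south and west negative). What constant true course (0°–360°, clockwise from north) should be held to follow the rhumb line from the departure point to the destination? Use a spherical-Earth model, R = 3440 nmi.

209.2°

Meridional parts: M(φ₁)=+0.7189, M(φ₂)=-0.2676 → ΔM = -0.9864;  Δλ = -0.5503 rad
tan C = Δλ / ΔM = +0.5579 → C = 209.16°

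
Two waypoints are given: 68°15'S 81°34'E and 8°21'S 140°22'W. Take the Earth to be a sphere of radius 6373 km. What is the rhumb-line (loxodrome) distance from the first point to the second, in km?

12587 km

Rhumb course C = atan2(Δλ, Δψ) with Δψ = ln[tan(π/4+φ₂/2)/tan(π/4+φ₁/2)] = +1.5034, Δλ = +2.4097 → C = 58.04°
d = R·|Δφ| / |cos C| = 6373·1.04545 / 0.52932 = 12587 km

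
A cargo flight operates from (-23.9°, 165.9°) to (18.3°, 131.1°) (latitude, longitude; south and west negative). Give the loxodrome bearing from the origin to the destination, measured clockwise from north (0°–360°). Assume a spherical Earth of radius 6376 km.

321.2°

Meridional parts: M(φ₁)=-0.4298, M(φ₂)=+0.3250 → ΔM = +0.7548;  Δλ = -0.6074 rad
tan C = Δλ / ΔM = -0.8047 → C = 321.18°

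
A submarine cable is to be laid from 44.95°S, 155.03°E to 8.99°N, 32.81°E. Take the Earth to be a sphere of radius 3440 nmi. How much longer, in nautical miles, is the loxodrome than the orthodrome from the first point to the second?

Great circle: cos σ = sin φ₁ sin φ₂ + cos φ₁ cos φ₂ cos Δλ,  σ = 2.0750 rad → d_gc = 7138.0 nmi
Rhumb line: Δψ = +1.0377, q = Δφ/Δψ = 0.9072, d_rh = R√(Δφ²+q²Δλ²) = 7403.2 nmi
Excess = 7403.2 − 7138.0 = 265.2 ≈ 265 nmi

265 nmi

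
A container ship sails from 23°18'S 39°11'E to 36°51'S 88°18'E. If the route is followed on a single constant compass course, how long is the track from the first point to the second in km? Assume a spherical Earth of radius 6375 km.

4946 km

Rhumb course C = atan2(Δλ, Δψ) with Δψ = ln[tan(π/4+φ₂/2)/tan(π/4+φ₁/2)] = -0.2744, Δλ = +0.8572 → C = 107.75°
d = R·|Δφ| / |cos C| = 6375·0.23649 / 0.30481 = 4946 km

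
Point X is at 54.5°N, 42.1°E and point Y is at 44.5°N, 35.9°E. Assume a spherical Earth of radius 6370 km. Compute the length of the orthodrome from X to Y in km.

1197 km

cos σ = sin φ₁ sin φ₂ + cos φ₁ cos φ₂ cos Δλ
      = sin(54.50°)sin(44.50°) + cos(54.50°)cos(44.50°)cos(-6.20°) = 0.9824
σ = 10.770° → d = Rσ = 6370·0.18797 = 1197 km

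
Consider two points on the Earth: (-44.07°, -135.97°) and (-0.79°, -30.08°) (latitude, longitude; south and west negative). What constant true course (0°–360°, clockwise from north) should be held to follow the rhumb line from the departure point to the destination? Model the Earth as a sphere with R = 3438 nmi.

Δψ = ln[tan(π/4+φ₂/2)/tan(π/4+φ₁/2)] = +0.8448
Δλ = +1.8481 rad (taken the short way round)
course = atan2(Δλ, Δψ) = 65.43°

65.4°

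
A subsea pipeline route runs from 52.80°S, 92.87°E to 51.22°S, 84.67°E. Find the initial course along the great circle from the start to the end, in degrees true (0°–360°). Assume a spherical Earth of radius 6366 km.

θ = atan2( sin Δλ·cos φ₂ ,  cos φ₁ sin φ₂ − sin φ₁ cos φ₂ cos Δλ )
  = atan2(-0.0893, +0.0225) = 284.12°

284.1°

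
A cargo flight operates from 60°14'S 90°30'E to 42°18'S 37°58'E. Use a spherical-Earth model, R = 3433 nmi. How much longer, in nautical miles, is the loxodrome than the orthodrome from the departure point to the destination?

Great circle: cos σ = sin φ₁ sin φ₂ + cos φ₁ cos φ₂ cos Δλ,  σ = 0.6308 rad → d_gc = 2165.4 nmi
Rhumb line: Δψ = +0.5089, q = Δφ/Δψ = 0.6150, d_rh = R√(Δφ²+q²Δλ²) = 2214.1 nmi
Excess = 2214.1 − 2165.4 = 48.7 ≈ 49 nmi

49 nmi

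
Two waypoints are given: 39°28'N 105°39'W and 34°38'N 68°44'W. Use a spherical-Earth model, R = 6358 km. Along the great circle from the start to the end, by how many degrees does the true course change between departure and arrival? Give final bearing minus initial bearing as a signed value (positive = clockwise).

+22.8°

Initial bearing θ₁ = atan2(sin Δλ cos φ₂, cos φ₁ sin φ₂ − sin φ₁ cos φ₂ cos Δλ) = 87.61°
Final bearing θ₂ = (initial bearing from the destination back to the start) + 180° = 110.38°
Δθ = θ₂ − θ₁ = +22.8°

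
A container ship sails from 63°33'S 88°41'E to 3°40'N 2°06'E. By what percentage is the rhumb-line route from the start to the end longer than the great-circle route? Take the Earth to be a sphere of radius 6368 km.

Great circle: σ = 1.6016 rad → d_gc = Rσ = 10198.8 km
Rhumb: Δφ = +1.1732, Δλ = -1.5112, Δψ = +1.5122, q = Δφ/Δψ = 0.7758 → d_rh = R√(Δφ²+q²Δλ²) = 10561.5 km
Excess = (10561.5 − 10198.8) / 10198.8 = 362.7 / 10198.8 = 3.56% ≈ 3.6%

3.6%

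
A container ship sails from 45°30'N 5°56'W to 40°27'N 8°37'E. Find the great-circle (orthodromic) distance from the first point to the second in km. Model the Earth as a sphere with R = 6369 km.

cos σ = sin φ₁ sin φ₂ + cos φ₁ cos φ₂ cos Δλ
      = sin(45.50°)sin(40.45°) + cos(45.50°)cos(40.45°)cos(14.55°) = 0.9790
σ = 11.759° → d = Rσ = 6369·0.20524 = 1307 km

1307 km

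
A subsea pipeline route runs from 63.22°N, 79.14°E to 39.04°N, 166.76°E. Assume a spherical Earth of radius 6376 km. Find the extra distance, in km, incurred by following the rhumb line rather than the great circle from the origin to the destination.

Great circle: cos σ = sin φ₁ sin φ₂ + cos φ₁ cos φ₂ cos Δλ,  σ = 0.9559 rad → d_gc = 6095.096 km
Rhumb line: Δψ = -0.6941, q = Δφ/Δψ = 0.6080, d_rh = R√(Δφ²+q²Δλ²) = 6510.601 km
Excess = 6510.601 − 6095.096 = 415.505 ≈ 416 km

416 km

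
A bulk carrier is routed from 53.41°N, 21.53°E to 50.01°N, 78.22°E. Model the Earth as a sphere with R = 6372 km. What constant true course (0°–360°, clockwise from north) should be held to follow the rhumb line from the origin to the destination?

Meridional parts: M(φ₁)=+1.1068, M(φ₂)=+1.0110 → ΔM = -0.0958;  Δλ = +0.9894 rad
tan C = Δλ / ΔM = -10.3252 → C = 95.53°

95.5°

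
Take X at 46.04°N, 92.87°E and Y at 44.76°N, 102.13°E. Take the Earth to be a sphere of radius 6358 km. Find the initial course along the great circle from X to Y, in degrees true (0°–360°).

N = sin Δλ·cos φ₂ = +0.1143;  D = cos φ₁ sin φ₂ − sin φ₁ cos φ₂ cos Δλ = -0.0157
initial course = atan2(N, D) = 97.81°

97.8°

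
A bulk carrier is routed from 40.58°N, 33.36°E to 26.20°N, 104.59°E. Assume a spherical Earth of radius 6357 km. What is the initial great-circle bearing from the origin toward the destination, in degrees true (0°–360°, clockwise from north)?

80.1°

N = sin Δλ·cos φ₂ = +0.8495;  D = cos φ₁ sin φ₂ − sin φ₁ cos φ₂ cos Δλ = +0.1475
initial course = atan2(N, D) = 80.15°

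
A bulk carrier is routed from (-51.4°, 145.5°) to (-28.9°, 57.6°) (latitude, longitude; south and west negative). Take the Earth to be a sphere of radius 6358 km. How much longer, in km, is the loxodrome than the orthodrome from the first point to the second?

364 km

Great circle: cos σ = sin φ₁ sin φ₂ + cos φ₁ cos φ₂ cos Δλ,  σ = 1.1618 rad → d_gc = 7386.6 km
Rhumb line: Δψ = +0.5220, q = Δφ/Δψ = 0.7523, d_rh = R√(Δφ²+q²Δλ²) = 7751.0 km
Excess = 7751.0 − 7386.6 = 364.4 ≈ 364 km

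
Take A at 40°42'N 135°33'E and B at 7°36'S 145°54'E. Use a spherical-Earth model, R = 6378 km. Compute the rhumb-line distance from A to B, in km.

5481 km

Rhumb course C = atan2(Δλ, Δψ) with Δψ = ln[tan(π/4+φ₂/2)/tan(π/4+φ₁/2)] = -0.9120, Δλ = +0.1806 → C = 168.80°
d = R·|Δφ| / |cos C| = 6378·0.84299 / 0.98094 = 5481 km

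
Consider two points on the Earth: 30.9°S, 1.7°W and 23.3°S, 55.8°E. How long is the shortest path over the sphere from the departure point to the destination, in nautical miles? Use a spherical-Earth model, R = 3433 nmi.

3068 nmi

Haversine: a = sin²(Δφ/2)+cos φ₁ cos φ₂ sin²(Δλ/2) = 0.18672;  σ = 2·atan2(√a,√(1−a))
σ = 51.203° → d = Rσ = 3433·0.89366 = 3068 nmi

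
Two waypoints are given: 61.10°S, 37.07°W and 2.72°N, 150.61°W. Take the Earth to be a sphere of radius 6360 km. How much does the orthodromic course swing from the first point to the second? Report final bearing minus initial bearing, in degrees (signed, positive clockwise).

+82.5°

Initial bearing θ₁ = atan2(sin Δλ cos φ₂, cos φ₁ sin φ₂ − sin φ₁ cos φ₂ cos Δλ) = 250.39°
Final bearing θ₂ = (initial bearing from the destination back to the start) + 180° = 332.89°
Δθ = θ₂ − θ₁ = +82.5°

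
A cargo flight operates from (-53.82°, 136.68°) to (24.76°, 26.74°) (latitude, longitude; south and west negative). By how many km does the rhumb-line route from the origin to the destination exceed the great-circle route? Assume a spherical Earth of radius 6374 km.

Great circle: cos σ = sin φ₁ sin φ₂ + cos φ₁ cos φ₂ cos Δλ,  σ = 2.1187 rad → d_gc = 13504.4 km
Rhumb line: Δψ = +1.5651, q = Δφ/Δψ = 0.8763, d_rh = R√(Δφ²+q²Δλ²) = 13830.5 km
Excess = 13830.5 − 13504.4 = 326.1 ≈ 326 km

326 km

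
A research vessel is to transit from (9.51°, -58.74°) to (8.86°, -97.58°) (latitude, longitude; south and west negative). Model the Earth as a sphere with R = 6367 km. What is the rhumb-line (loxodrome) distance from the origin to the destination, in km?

4261 km

Δψ = ln[tan(π/4+φ₂/2)/tan(π/4+φ₁/2)] = -0.0115;  Δφ = -0.0113 rad,  Δλ = -0.6779 rad
q = Δφ/Δψ = 0.9872
d = R·√(Δφ² + q²Δλ²) = 6367·0.66929 = 4261 km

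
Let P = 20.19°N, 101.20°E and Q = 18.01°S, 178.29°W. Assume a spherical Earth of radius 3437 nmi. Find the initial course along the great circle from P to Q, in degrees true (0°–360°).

θ = atan2( sin Δλ·cos φ₂ ,  cos φ₁ sin φ₂ − sin φ₁ cos φ₂ cos Δλ )
  = atan2(+0.9380, -0.3443) = 110.16°

110.2°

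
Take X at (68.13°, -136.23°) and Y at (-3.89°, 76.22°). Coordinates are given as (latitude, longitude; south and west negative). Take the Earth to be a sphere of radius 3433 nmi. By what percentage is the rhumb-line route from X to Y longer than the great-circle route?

Great circle: σ = 1.9569 rad → d_gc = Rσ = 6718.0 nmi
Rhumb: Δφ = -1.2570, Δλ = -2.5752, Δψ = -1.7120, q = Δφ/Δψ = 0.7342 → d_rh = R√(Δφ²+q²Δλ²) = 7794.7 nmi
Excess = (7794.7 − 6718.0) / 6718.0 = 1076.7 / 6718.0 = 16.03% ≈ 16.0%

16.0%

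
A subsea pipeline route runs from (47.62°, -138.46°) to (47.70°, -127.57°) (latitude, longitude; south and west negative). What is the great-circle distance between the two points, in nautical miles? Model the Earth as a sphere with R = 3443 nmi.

440 nmi

Haversine: a = sin²(Δφ/2)+cos φ₁ cos φ₂ sin²(Δλ/2) = 0.00409;  σ = 2·atan2(√a,√(1−a))
σ = 7.329° → d = Rσ = 3443·0.12792 = 440 nmi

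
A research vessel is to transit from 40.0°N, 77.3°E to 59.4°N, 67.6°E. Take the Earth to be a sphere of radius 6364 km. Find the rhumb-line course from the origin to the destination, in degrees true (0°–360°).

Δψ = ln[tan(π/4+φ₂/2)/tan(π/4+φ₁/2)] = +0.5333
Δλ = -0.1693 rad (taken the short way round)
course = atan2(Δλ, Δψ) = 342.39°

342.4°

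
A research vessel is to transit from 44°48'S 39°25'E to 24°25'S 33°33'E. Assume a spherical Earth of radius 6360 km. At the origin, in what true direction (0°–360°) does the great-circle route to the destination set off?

344.9°

N = sin Δλ·cos φ₂ = -0.0931;  D = cos φ₁ sin φ₂ − sin φ₁ cos φ₂ cos Δλ = +0.3449
initial course = atan2(N, D) = 344.90°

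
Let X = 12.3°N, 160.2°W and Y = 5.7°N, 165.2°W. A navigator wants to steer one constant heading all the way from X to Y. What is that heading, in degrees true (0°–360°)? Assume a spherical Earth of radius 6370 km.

216.8°

Meridional parts: M(φ₁)=+0.2163, M(φ₂)=+0.0996 → ΔM = -0.1167;  Δλ = -0.0873 rad
tan C = Δλ / ΔM = +0.7478 → C = 216.79°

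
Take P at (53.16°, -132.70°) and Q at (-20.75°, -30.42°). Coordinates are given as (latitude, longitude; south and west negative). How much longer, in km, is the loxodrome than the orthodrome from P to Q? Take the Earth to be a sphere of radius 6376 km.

Great circle: cos σ = sin φ₁ sin φ₂ + cos φ₁ cos φ₂ cos Δλ,  σ = 1.9854 rad → d_gc = 12658.7 km
Rhumb line: Δψ = -1.4698, q = Δφ/Δψ = 0.8776, d_rh = R√(Δφ²+q²Δλ²) = 12939.6 km
Excess = 12939.6 − 12658.7 = 280.9 ≈ 281 km

281 km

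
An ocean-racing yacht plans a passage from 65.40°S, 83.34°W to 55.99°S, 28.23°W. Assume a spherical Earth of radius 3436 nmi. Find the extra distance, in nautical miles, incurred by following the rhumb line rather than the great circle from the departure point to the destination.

Great circle: cos σ = sin φ₁ sin φ₂ + cos φ₁ cos φ₂ cos Δλ,  σ = 0.4802 rad → d_gc = 1650.1 nmi
Rhumb line: Δψ = +0.3384, q = Δφ/Δψ = 0.4854, d_rh = R√(Δφ²+q²Δλ²) = 1700.5 nmi
Excess = 1700.5 − 1650.1 = 50.4 ≈ 50 nmi

50 nmi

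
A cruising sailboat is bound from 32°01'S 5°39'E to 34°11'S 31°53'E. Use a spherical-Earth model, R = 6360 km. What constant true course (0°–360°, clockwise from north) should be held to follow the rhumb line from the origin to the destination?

95.6°

Δψ = ln[tan(π/4+φ₂/2)/tan(π/4+φ₁/2)] = -0.0451
Δλ = +0.4579 rad (taken the short way round)
course = atan2(Δλ, Δψ) = 95.63°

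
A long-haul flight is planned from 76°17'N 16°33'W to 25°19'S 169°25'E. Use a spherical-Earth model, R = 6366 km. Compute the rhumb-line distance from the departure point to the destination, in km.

17457 km

Rhumb course C = atan2(Δλ, Δψ) with Δψ = ln[tan(π/4+φ₂/2)/tan(π/4+φ₁/2)] = -2.5750, Δλ = -3.0375 → C = 229.71°
d = R·|Δφ| / |cos C| = 6366·1.77325 / 0.64664 = 17457 km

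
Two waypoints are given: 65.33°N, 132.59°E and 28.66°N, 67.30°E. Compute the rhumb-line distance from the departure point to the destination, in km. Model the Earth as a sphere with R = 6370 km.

6189 km

Rhumb course C = atan2(Δλ, Δψ) with Δψ = ln[tan(π/4+φ₂/2)/tan(π/4+φ₁/2)] = -0.9977, Δλ = -1.1395 → C = 228.80°
d = R·|Δφ| / |cos C| = 6370·0.64001 / 0.65873 = 6189 km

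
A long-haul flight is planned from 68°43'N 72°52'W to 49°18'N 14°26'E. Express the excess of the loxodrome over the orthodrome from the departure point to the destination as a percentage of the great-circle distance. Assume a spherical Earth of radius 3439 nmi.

7.9%

Great circle: σ = 0.7705 rad → d_gc = Rσ = 2649.7 nmi
Rhumb: Δφ = -0.3389, Δλ = +1.5237, Δψ = -0.6800, q = Δφ/Δψ = 0.4983 → d_rh = R√(Δφ²+q²Δλ²) = 2859.5 nmi
Excess = (2859.5 − 2649.7) / 2649.7 = 209.8 / 2649.7 = 7.92% ≈ 7.9%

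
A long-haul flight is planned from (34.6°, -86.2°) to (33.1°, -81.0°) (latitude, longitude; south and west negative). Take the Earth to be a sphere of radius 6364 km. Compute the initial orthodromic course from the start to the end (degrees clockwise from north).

107.7°

N = sin Δλ·cos φ₂ = +0.0759;  D = cos φ₁ sin φ₂ − sin φ₁ cos φ₂ cos Δλ = -0.0242
initial course = atan2(N, D) = 107.69°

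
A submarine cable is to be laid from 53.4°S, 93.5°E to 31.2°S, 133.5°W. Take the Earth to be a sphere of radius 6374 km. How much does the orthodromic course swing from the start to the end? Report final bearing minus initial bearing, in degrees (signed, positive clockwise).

Initial bearing θ₁ = atan2(sin Δλ cos φ₂, cos φ₁ sin φ₂ − sin φ₁ cos φ₂ cos Δλ) = 141.17°
Final bearing θ₂ = (initial bearing from the destination back to the start) + 180° = 25.92°
Δθ = θ₂ − θ₁ = -115.3°

-115.3°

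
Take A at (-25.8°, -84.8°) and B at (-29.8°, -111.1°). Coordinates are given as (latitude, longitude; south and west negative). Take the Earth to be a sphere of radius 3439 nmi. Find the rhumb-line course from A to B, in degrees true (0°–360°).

260.2°

Δψ = ln[tan(π/4+φ₂/2)/tan(π/4+φ₁/2)] = -0.0789
Δλ = -0.4590 rad (taken the short way round)
course = atan2(Δλ, Δψ) = 260.24°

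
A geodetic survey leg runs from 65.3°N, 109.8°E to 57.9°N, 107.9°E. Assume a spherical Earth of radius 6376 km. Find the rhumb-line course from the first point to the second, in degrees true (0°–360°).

Δψ = ln[tan(π/4+φ₂/2)/tan(π/4+φ₁/2)] = -0.2730
Δλ = -0.0332 rad (taken the short way round)
course = atan2(Δλ, Δψ) = 186.92°

186.9°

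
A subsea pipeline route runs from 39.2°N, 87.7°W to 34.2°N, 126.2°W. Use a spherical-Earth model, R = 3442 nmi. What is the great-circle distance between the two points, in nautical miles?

1864 nmi

Haversine: a = sin²(Δφ/2)+cos φ₁ cos φ₂ sin²(Δλ/2) = 0.07157;  σ = 2·atan2(√a,√(1−a))
σ = 31.034° → d = Rσ = 3442·0.54165 = 1864 nmi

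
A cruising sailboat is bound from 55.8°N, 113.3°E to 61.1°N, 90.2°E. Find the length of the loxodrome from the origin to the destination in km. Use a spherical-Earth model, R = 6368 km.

Δψ = ln[tan(π/4+φ₂/2)/tan(π/4+φ₁/2)] = +0.1772;  Δφ = +0.0925 rad,  Δλ = -0.4032 rad
q = Δφ/Δψ = 0.5221
d = R·√(Δφ² + q²Δλ²) = 6368·0.22991 = 1464 km

1464 km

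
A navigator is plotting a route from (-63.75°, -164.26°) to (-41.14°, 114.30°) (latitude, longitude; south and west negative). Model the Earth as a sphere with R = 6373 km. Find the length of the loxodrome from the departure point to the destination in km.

5921 km

Rhumb course C = atan2(Δλ, Δψ) with Δψ = ln[tan(π/4+φ₂/2)/tan(π/4+φ₁/2)] = +0.6669, Δλ = -1.4214 → C = 295.14°
d = R·|Δφ| / |cos C| = 6373·0.39462 / 0.42476 = 5921 km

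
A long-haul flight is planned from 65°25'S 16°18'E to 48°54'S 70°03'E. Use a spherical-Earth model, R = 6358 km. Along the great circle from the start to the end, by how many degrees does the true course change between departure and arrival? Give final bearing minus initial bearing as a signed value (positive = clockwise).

-46.6°

At departure: θ₁ = atan2(sin Δλ cos φ₂, cos φ₁ sin φ₂ − sin φ₁ cos φ₂ cos Δλ) = 85.69°
At arrival: θ₂ = atan2(sin Δλ cos φ₁, −cos φ₂ sin φ₁ + sin φ₂ cos φ₁ cos Δλ) = 39.13°
Δθ = θ₂ − θ₁ = -46.6°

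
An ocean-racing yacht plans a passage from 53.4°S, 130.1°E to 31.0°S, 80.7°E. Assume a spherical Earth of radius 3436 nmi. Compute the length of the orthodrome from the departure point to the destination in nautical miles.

2504 nmi

Haversine: a = sin²(Δφ/2)+cos φ₁ cos φ₂ sin²(Δλ/2) = 0.12697;  σ = 2·atan2(√a,√(1−a))
σ = 41.749° → d = Rσ = 3436·0.72866 = 2504 nmi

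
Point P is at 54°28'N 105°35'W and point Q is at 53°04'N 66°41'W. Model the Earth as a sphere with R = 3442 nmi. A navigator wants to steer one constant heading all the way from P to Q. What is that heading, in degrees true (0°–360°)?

Meridional parts: M(φ₁)=+1.1381, M(φ₂)=+1.0968 → ΔM = -0.0413;  Δλ = +0.6789 rad
tan C = Δλ / ΔM = -16.4215 → C = 93.48°

93.5°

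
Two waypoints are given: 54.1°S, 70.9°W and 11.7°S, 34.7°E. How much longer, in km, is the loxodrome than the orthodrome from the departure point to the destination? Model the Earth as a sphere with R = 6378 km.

598 km

Great circle: cos σ = sin φ₁ sin φ₂ + cos φ₁ cos φ₂ cos Δλ,  σ = 1.5609 rad → d_gc = 9955.7 km
Rhumb line: Δψ = +0.9215, q = Δφ/Δψ = 0.8030, d_rh = R√(Δφ²+q²Δλ²) = 10554.1 km
Excess = 10554.1 − 9955.7 = 598.4 ≈ 598 km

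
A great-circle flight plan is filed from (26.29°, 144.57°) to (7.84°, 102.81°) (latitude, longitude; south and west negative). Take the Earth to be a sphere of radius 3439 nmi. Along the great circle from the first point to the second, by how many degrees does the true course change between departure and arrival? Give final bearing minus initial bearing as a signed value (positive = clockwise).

-12.9°

Initial bearing θ₁ = atan2(sin Δλ cos φ₂, cos φ₁ sin φ₂ − sin φ₁ cos φ₂ cos Δλ) = 252.74°
Final bearing θ₂ = (initial bearing from the destination back to the start) + 180° = 239.80°
Δθ = θ₂ − θ₁ = -12.9°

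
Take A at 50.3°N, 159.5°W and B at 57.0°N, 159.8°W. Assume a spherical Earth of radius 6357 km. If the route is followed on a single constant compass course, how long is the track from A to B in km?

744 km

Rhumb course C = atan2(Δλ, Δψ) with Δψ = ln[tan(π/4+φ₂/2)/tan(π/4+φ₁/2)] = +0.1978, Δλ = -0.0052 → C = 358.48°
d = R·|Δφ| / |cos C| = 6357·0.11694 / 0.99965 = 744 km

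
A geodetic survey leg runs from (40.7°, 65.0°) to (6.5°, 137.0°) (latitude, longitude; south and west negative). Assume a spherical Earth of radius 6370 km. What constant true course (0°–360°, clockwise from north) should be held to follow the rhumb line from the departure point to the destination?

Meridional parts: M(φ₁)=+0.7789, M(φ₂)=+0.1137 → ΔM = -0.6653;  Δλ = +1.2566 rad
tan C = Δλ / ΔM = -1.8890 → C = 117.90°

117.9°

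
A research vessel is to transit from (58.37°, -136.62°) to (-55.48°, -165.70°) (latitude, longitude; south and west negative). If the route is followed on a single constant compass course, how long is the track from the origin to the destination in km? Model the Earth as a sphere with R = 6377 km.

Δψ = ln[tan(π/4+φ₂/2)/tan(π/4+φ₁/2)] = -2.4303;  Δφ = -1.9871 rad,  Δλ = -0.5075 rad
q = Δφ/Δψ = 0.8176
d = R·√(Δφ² + q²Δλ²) = 6377·2.02993 = 12945 km

12945 km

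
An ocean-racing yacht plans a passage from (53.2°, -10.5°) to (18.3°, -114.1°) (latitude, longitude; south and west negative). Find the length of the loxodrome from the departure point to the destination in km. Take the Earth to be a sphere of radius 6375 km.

Rhumb course C = atan2(Δλ, Δψ) with Δψ = ln[tan(π/4+φ₂/2)/tan(π/4+φ₁/2)] = -0.7757, Δλ = -1.8082 → C = 246.78°
d = R·|Δφ| / |cos C| = 6375·0.60912 / 0.39424 = 9850 km

9850 km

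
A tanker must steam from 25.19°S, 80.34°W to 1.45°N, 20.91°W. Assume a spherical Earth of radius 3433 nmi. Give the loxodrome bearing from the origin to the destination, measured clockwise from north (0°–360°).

65.2°

Meridional parts: M(φ₁)=-0.4545, M(φ₂)=+0.0253 → ΔM = +0.4798;  Δλ = +1.0372 rad
tan C = Δλ / ΔM = +2.1616 → C = 65.17°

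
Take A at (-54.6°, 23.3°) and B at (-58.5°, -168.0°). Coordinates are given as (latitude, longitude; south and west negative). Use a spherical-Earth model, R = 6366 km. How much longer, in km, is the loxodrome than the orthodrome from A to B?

Great circle: cos σ = sin φ₁ sin φ₂ + cos φ₁ cos φ₂ cos Δλ,  σ = 1.1612 rad → d_gc = 7392.4 km
Rhumb line: Δψ = -0.1236, q = Δφ/Δψ = 0.5506, d_rh = R√(Δφ²+q²Δλ²) = 10329.7 km
Excess = 10329.7 − 7392.4 = 2937.3 ≈ 2937 km

2937 km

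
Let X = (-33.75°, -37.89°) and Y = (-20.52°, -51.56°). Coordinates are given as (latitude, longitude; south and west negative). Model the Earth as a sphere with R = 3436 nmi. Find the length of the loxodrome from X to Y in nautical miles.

1076 nmi

Δψ = ln[tan(π/4+φ₂/2)/tan(π/4+φ₁/2)] = +0.2603;  Δφ = +0.2309 rad,  Δλ = -0.2386 rad
q = Δφ/Δψ = 0.8869
d = R·√(Δφ² + q²Δλ²) = 3436·0.31320 = 1076 nmi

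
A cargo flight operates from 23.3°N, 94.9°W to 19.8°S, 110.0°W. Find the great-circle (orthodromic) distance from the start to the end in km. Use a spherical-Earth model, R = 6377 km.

5069 km

cos σ = sin φ₁ sin φ₂ + cos φ₁ cos φ₂ cos Δλ
      = sin(23.30°)sin(-19.80°) + cos(23.30°)cos(-19.80°)cos(-15.10°) = 0.7003
σ = 45.547° → d = Rσ = 6377·0.79494 = 5069 km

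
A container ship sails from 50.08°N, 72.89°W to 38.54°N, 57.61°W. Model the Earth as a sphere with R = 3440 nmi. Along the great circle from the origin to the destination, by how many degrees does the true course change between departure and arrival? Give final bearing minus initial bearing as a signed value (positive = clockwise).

Initial bearing θ₁ = atan2(sin Δλ cos φ₂, cos φ₁ sin φ₂ − sin φ₁ cos φ₂ cos Δλ) = 130.95°
Final bearing θ₂ = (initial bearing from the destination back to the start) + 180° = 141.71°
Δθ = θ₂ − θ₁ = +10.8°

+10.8°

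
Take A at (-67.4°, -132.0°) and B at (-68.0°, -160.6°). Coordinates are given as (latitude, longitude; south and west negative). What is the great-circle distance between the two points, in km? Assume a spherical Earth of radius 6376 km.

cos σ = sin φ₁ sin φ₂ + cos φ₁ cos φ₂ cos Δλ
      = sin(-67.40°)sin(-68.00°) + cos(-67.40°)cos(-68.00°)cos(-28.60°) = 0.9824
σ = 10.772° → d = Rσ = 6376·0.18800 = 1199 km

1199 km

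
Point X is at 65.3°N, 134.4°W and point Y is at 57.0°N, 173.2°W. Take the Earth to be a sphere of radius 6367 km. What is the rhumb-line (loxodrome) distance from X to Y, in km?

Rhumb course C = atan2(Δλ, Δψ) with Δψ = ln[tan(π/4+φ₂/2)/tan(π/4+φ₁/2)] = -0.3022, Δλ = -0.6772 → C = 245.95°
d = R·|Δφ| / |cos C| = 6367·0.14486 / 0.40756 = 2263 km

2263 km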